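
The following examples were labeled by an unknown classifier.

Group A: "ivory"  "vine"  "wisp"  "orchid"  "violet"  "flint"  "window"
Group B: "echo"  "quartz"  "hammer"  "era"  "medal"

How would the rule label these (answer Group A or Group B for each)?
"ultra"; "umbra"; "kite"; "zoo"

Group B, Group B, Group A, Group B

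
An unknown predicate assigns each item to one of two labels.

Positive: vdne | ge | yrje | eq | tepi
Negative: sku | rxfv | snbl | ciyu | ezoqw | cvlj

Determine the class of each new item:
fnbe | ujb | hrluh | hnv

Positive, Negative, Negative, Negative

Every 'Positive' example satisfies: even length AND contains 'e'. None of the 'Negative' examples do.
Positive: fnbe, since length 4, has 'e'.
Negative: ujb, since length 3, no 'e'.
Negative: hrluh, since length 5, no 'e'.
Negative: hnv, since length 3, no 'e'.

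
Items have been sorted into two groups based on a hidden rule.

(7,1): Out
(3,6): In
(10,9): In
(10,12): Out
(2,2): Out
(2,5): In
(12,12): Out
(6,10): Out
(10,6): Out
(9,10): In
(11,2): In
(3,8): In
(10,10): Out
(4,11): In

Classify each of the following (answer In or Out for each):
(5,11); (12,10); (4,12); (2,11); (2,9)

Out, Out, Out, In, In

'In' ⟺ sum is odd.
Out: (5,11), since 5+11 = 16.
Out: (12,10), since 12+10 = 22.
Out: (4,12), since 4+12 = 16.
In: (2,11), since 2+11 = 13.
In: (2,9), since 2+9 = 11.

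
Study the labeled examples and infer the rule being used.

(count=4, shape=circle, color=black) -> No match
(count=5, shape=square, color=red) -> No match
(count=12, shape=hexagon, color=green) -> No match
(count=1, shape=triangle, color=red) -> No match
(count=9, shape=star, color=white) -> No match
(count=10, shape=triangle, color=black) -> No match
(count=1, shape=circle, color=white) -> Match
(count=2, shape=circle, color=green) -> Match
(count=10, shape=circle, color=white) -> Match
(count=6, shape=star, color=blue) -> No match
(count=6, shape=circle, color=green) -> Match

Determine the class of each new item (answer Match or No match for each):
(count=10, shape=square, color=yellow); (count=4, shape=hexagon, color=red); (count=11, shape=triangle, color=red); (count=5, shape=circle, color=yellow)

No match, No match, No match, Match

The distinguishing property — shape is circle AND count ≠ 4 — holds for all the 'Match' cases and none of the 'No match' cases.
(count=10, shape=square, color=yellow): No match (shape is square, count = 10).
(count=4, shape=hexagon, color=red): No match (shape is hexagon, count = 4).
(count=11, shape=triangle, color=red): No match (shape is triangle, count = 11).
(count=5, shape=circle, color=yellow): Match (shape is circle, count = 5).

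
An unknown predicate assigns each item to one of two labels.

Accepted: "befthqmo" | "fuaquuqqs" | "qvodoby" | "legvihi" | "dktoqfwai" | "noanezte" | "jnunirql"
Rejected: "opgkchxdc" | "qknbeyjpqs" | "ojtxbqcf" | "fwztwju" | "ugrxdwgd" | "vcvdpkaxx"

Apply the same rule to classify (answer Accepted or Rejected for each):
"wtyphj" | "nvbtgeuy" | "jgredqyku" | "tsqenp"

The rule appears to be: has ≥ 2 vowels.
"wtyphj": 0 vowels — lacks this property, so Rejected. "nvbtgeuy": 2 vowels — qualifies, so Accepted. "jgredqyku": 2 vowels — qualifies, so Accepted. "tsqenp": 1 vowel — lacks this property, so Rejected.

Rejected, Accepted, Accepted, Rejected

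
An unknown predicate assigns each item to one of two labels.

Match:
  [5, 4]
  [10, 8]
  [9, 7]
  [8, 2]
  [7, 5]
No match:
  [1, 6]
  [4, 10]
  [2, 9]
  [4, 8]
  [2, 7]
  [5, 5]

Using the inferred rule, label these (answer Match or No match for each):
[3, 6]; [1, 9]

No match, No match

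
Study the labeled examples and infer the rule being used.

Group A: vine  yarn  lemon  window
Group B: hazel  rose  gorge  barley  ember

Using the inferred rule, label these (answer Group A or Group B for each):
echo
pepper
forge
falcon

Group B, Group B, Group B, Group A

All 'Group A' examples share one property — contains 'n' — and every 'Group B' example lacks it.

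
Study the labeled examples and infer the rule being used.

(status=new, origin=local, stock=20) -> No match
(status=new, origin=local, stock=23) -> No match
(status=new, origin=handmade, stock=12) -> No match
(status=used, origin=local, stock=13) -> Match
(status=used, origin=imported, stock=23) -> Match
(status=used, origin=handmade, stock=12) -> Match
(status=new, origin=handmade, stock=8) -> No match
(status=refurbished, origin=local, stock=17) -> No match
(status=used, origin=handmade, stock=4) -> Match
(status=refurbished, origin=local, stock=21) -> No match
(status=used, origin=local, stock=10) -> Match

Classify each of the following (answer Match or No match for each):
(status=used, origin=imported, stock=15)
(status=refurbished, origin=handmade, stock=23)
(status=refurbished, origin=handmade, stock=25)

The simplest hypothesis consistent with all the labels is: status is used.
(status=used, origin=imported, stock=15): status is used — qualifies, so Match. (status=refurbished, origin=handmade, stock=23): status is refurbished — doesn't qualify, so No match. (status=refurbished, origin=handmade, stock=25): status is refurbished — doesn't qualify, so No match.

Match, No match, No match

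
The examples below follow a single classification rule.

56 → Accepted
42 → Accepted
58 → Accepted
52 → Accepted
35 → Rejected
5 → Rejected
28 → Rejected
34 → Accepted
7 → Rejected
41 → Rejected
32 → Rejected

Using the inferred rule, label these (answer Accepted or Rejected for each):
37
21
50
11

Rule: even AND at least 34. This holds for each 'Accepted' example and fails for each 'Rejected' one.
37: Rejected (37 is odd, 37 ≥ 34). 21: Rejected (21 is odd, 21 < 34). 50: Accepted (50 is even, 50 ≥ 34). 11: Rejected (11 is odd, 11 < 34).

Rejected, Rejected, Accepted, Rejected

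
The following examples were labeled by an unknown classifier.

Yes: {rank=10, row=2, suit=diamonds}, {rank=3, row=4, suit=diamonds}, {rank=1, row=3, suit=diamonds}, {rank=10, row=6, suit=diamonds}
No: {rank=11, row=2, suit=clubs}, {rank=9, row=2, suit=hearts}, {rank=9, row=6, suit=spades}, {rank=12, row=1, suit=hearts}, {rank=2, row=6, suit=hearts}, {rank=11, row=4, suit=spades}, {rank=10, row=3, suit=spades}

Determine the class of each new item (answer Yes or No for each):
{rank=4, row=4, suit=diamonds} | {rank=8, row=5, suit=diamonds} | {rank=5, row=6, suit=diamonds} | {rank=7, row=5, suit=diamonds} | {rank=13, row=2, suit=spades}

Yes, Yes, Yes, Yes, No

The pattern is that an item is 'Yes' exactly when: suit is diamonds.
{rank=4, row=4, suit=diamonds}: suit is diamonds, checks out → Yes.
{rank=8, row=5, suit=diamonds}: suit is diamonds, checks out → Yes.
{rank=5, row=6, suit=diamonds}: suit is diamonds, checks out → Yes.
{rank=7, row=5, suit=diamonds}: suit is diamonds, checks out → Yes.
{rank=13, row=2, suit=spades}: suit is spades, fails this test → No.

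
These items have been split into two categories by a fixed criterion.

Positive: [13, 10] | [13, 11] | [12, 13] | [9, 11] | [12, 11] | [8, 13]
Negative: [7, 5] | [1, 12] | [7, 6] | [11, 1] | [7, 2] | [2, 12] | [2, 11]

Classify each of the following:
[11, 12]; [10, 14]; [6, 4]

Positive, Positive, Negative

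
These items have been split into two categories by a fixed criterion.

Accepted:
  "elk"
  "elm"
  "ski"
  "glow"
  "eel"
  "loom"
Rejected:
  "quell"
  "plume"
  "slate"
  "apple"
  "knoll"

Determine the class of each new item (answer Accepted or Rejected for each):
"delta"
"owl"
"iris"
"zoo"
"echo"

Rejected, Accepted, Accepted, Accepted, Accepted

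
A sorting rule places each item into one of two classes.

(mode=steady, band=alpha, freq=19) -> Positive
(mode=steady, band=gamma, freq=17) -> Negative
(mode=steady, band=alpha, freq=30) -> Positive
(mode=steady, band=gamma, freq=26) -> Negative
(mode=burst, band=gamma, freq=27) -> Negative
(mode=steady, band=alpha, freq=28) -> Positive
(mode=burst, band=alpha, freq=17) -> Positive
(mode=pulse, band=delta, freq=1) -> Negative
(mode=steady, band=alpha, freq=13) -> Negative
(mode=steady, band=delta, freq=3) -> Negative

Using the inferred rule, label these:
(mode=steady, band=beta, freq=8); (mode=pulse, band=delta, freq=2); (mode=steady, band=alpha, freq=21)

The distinguishing property — band is alpha AND freq ≥ 17 — holds for all the 'Positive' cases and none of the 'Negative' cases.
(mode=steady, band=beta, freq=8) — band is beta, freq = 8, hence Negative. (mode=pulse, band=delta, freq=2) — band is delta, freq = 2, hence Negative. (mode=steady, band=alpha, freq=21) — band is alpha, freq = 21, hence Positive.

Negative, Negative, Positive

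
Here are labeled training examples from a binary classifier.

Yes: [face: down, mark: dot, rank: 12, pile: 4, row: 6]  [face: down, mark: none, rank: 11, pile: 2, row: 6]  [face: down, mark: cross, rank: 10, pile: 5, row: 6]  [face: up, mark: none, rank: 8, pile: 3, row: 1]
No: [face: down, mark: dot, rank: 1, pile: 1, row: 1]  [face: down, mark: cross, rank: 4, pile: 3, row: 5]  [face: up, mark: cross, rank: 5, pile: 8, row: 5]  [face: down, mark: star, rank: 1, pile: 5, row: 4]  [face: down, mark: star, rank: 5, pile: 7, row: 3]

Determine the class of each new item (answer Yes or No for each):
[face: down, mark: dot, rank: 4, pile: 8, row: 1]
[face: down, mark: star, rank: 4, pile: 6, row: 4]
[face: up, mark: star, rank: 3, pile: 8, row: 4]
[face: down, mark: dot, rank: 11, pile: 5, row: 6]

No, No, No, Yes

'Yes' ⟺ rank ≥ 8.
[face: down, mark: dot, rank: 4, pile: 8, row: 1]: No (rank = 4).
[face: down, mark: star, rank: 4, pile: 6, row: 4]: No (rank = 4).
[face: up, mark: star, rank: 3, pile: 8, row: 4]: No (rank = 3).
[face: down, mark: dot, rank: 11, pile: 5, row: 6]: Yes (rank = 11).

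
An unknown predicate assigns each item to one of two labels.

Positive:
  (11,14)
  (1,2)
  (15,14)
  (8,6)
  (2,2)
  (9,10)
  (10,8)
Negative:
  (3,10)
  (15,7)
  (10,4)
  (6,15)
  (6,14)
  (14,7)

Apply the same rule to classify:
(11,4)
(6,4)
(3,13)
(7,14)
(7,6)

One predicate separates the groups cleanly: |first − second| ≤ 3.

Negative, Positive, Negative, Negative, Positive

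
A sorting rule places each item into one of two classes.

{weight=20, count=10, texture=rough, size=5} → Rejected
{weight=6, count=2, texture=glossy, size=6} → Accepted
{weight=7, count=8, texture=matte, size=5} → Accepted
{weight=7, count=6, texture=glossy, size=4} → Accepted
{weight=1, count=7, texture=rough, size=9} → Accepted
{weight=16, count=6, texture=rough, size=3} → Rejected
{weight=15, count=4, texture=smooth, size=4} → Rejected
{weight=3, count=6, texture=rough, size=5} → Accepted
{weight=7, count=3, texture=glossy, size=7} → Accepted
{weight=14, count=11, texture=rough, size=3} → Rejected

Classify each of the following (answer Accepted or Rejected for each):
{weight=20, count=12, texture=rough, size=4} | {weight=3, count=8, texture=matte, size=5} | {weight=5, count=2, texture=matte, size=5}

The pattern is that an item is 'Accepted' exactly when: weight ≤ 7.
Rejected: {weight=20, count=12, texture=rough, size=4}, since weight = 20. Accepted: {weight=3, count=8, texture=matte, size=5}, since weight = 3. Accepted: {weight=5, count=2, texture=matte, size=5}, since weight = 5.

Rejected, Accepted, Accepted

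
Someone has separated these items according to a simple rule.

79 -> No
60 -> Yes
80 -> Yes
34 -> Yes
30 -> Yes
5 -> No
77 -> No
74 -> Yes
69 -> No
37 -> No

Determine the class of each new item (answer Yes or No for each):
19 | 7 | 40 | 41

No, No, Yes, No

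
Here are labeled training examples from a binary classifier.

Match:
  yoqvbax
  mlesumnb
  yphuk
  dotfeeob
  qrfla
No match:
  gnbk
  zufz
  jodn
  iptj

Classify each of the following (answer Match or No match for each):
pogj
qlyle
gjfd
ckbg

The pattern is that an item is 'Match' exactly when: length ≥ 5.
No match: pogj, since length 4. Match: qlyle, since length 5. No match: gjfd, since length 4. No match: ckbg, since length 4.

No match, Match, No match, No match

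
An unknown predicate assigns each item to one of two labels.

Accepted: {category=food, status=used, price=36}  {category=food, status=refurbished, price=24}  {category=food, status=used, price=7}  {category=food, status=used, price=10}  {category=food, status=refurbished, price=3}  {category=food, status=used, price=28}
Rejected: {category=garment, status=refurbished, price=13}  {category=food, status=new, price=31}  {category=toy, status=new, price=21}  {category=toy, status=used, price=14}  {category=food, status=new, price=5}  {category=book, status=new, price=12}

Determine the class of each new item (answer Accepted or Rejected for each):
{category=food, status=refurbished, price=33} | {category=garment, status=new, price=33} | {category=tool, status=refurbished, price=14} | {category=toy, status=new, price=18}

The distinguishing property — status is not new AND category is food — holds for all the 'Accepted' cases and none of the 'Rejected' cases.
{category=food, status=refurbished, price=33} — status is refurbished, category is food, hence Accepted. {category=garment, status=new, price=33} — status is new, category is garment, hence Rejected. {category=tool, status=refurbished, price=14} — status is refurbished, category is tool, hence Rejected. {category=toy, status=new, price=18} — status is new, category is toy, hence Rejected.

Accepted, Rejected, Rejected, Rejected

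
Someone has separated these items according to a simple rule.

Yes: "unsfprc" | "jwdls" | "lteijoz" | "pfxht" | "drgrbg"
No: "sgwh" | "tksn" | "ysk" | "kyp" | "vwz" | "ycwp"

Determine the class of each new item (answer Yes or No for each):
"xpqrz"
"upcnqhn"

Yes, Yes

The classifier is using: length ≥ 5.
"xpqrz" → length 5 → Yes.
"upcnqhn" → length 7 → Yes.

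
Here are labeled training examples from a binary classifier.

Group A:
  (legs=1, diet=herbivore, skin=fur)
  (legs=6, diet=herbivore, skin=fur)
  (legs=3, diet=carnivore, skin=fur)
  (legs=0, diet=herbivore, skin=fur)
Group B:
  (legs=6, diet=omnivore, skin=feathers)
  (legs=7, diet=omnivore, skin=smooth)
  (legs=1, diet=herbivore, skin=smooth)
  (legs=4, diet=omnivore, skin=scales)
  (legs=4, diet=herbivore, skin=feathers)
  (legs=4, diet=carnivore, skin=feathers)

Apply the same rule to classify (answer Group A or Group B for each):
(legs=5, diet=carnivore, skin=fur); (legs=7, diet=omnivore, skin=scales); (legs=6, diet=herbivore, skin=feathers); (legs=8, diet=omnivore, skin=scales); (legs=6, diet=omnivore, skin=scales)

Group A, Group B, Group B, Group B, Group B

Rule: skin is fur. This holds for each 'Group A' example and fails for each 'Group B' one.
(legs=5, diet=carnivore, skin=fur): skin is fur, meets the rule → Group A.
(legs=7, diet=omnivore, skin=scales): skin is scales, doesn't qualify → Group B.
(legs=6, diet=herbivore, skin=feathers): skin is feathers, doesn't qualify → Group B.
(legs=8, diet=omnivore, skin=scales): skin is scales, doesn't qualify → Group B.
(legs=6, diet=omnivore, skin=scales): skin is scales, doesn't qualify → Group B.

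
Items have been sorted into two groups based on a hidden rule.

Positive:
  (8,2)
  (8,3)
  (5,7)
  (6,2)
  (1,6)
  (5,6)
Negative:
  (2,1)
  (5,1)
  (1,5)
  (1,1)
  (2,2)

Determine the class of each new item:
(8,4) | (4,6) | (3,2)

The rule appears to be: sum ≥ 7.
(8,4): Positive (8+4 = 12).
(4,6): Positive (4+6 = 10).
(3,2): Negative (3+2 = 5).

Positive, Positive, Negative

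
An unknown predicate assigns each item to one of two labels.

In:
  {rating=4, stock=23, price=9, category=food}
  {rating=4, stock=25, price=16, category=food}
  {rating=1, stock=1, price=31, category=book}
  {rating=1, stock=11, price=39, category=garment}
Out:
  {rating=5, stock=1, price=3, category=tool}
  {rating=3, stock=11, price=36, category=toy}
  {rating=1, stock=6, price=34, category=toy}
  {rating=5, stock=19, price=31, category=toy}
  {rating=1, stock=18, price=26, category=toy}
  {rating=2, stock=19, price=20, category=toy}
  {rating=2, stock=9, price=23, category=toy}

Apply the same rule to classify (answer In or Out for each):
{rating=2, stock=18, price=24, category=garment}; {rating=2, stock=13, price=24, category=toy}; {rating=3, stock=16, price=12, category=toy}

The rule appears to be: category is not toy AND price ≥ 9.
In: {rating=2, stock=18, price=24, category=garment}, since category is garment, price = 24.
Out: {rating=2, stock=13, price=24, category=toy}, since category is toy, price = 24.
Out: {rating=3, stock=16, price=12, category=toy}, since category is toy, price = 12.

In, Out, Out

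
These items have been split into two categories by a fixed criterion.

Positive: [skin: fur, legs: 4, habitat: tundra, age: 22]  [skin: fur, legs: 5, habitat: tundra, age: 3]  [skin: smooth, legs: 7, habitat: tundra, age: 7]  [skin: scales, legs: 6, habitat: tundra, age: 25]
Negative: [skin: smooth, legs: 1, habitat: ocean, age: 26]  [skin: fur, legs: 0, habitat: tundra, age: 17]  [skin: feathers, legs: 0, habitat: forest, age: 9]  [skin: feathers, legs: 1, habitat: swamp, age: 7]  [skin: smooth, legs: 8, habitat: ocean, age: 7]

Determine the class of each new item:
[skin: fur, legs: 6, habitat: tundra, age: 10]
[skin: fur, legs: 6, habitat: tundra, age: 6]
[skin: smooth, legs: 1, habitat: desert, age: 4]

The pattern is that an item is 'Positive' exactly when: habitat is tundra AND legs ≥ 1.
[skin: fur, legs: 6, habitat: tundra, age: 10]: habitat is tundra, legs = 6, fits → Positive.
[skin: fur, legs: 6, habitat: tundra, age: 6]: habitat is tundra, legs = 6, fits → Positive.
[skin: smooth, legs: 1, habitat: desert, age: 4]: habitat is desert, legs = 1, does not fit → Negative.

Positive, Positive, Negative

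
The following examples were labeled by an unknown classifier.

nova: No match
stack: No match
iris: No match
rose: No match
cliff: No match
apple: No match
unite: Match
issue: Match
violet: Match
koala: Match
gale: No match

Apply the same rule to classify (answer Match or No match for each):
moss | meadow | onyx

No match, Match, No match

All 'Match' examples share one property — has ≥ 3 vowels — and every 'No match' example lacks it.
moss: 1 vowel — fails the rule, so No match.
meadow: 3 vowels — passes, so Match.
onyx: 1 vowel — fails the rule, so No match.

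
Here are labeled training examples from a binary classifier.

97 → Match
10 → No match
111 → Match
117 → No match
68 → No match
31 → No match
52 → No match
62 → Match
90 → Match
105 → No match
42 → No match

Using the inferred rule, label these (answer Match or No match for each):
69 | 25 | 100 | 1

The common property of the 'Match' items is: ≡ 6 (mod 7). No 'No match' item has it.
Match: 69, since 69 mod 7 = 6.
No match: 25, since 25 mod 7 = 4.
No match: 100, since 100 mod 7 = 2.
No match: 1, since 1 mod 7 = 1.

Match, No match, No match, No match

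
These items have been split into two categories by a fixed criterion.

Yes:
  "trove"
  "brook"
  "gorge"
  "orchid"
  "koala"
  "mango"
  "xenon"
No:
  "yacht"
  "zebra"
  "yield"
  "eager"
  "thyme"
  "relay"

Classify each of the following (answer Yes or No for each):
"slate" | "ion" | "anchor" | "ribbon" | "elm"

No, Yes, Yes, Yes, No

Every 'Yes' example satisfies: contains 'o'. None of the 'No' examples do.
"slate": no 'o' — doesn't match, so No.
"ion": has 'o' — qualifies, so Yes.
"anchor": has 'o' — qualifies, so Yes.
"ribbon": has 'o' — qualifies, so Yes.
"elm": no 'o' — doesn't match, so No.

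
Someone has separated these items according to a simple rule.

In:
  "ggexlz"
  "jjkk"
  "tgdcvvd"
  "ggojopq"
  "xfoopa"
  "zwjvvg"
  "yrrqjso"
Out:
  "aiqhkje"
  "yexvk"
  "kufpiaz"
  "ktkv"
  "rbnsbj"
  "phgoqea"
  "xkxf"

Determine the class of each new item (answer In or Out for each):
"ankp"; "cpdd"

'In' ⟺ has a double letter.
"ankp": no doubled letter, doesn't match → Out.
"cpdd": 'dd' doubled, fits → In.

Out, In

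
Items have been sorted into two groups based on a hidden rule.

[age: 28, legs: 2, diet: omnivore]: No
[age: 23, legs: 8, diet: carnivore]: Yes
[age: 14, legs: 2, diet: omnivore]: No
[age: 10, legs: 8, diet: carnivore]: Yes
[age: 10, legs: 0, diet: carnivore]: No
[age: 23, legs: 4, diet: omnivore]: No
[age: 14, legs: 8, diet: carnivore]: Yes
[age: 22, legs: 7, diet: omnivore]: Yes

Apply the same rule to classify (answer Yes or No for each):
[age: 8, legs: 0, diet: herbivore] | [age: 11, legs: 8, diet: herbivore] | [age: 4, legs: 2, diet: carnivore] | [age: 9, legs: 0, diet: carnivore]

No, Yes, No, No

The rule appears to be: legs ≥ 7.
No: [age: 8, legs: 0, diet: herbivore], since legs = 0.
Yes: [age: 11, legs: 8, diet: herbivore], since legs = 8.
No: [age: 4, legs: 2, diet: carnivore], since legs = 2.
No: [age: 9, legs: 0, diet: carnivore], since legs = 0.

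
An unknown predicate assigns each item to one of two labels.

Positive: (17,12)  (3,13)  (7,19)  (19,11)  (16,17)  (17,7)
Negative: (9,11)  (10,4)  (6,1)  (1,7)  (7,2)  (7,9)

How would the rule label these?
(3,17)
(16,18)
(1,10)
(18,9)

Positive, Positive, Negative, Positive

The simplest hypothesis consistent with all the labels is: max ≥ 12.
Positive: (3,17), since max 17. Positive: (16,18), since max 18. Negative: (1,10), since max 10. Positive: (18,9), since max 18.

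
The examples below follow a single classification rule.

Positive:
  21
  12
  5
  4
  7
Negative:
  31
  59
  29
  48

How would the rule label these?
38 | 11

All 'Positive' examples share one property — at most 21 — and every 'Negative' example lacks it.
38 — 38 > 21, hence Negative. 11 — 11 ≤ 21, hence Positive.

Negative, Positive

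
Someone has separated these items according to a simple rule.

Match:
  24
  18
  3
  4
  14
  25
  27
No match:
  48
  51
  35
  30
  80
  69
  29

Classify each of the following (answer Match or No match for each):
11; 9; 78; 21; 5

Match, Match, No match, Match, Match

The pattern is that an item is 'Match' exactly when: at most 27.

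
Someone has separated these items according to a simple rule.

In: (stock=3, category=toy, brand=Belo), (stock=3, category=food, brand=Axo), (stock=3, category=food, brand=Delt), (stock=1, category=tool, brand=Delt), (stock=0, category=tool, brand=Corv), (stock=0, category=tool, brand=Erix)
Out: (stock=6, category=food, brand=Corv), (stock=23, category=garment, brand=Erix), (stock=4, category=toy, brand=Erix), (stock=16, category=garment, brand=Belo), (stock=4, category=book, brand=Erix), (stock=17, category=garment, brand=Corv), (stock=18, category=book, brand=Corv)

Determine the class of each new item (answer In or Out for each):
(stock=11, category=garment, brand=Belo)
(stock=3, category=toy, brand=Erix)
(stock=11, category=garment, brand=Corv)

The simplest hypothesis consistent with all the labels is: stock ≤ 3.

Out, In, Out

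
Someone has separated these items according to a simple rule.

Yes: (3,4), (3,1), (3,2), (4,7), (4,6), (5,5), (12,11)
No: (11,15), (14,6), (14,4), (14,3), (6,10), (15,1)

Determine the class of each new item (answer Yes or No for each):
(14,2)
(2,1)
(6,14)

The classifier is using: |first − second| ≤ 3.

No, Yes, No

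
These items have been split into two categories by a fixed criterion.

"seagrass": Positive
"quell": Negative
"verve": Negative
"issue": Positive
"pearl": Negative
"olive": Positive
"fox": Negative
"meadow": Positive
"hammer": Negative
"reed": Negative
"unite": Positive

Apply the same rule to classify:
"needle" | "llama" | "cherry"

Positive, Negative, Negative

The common property of the 'Positive' items is: has ≥ 3 vowels. No 'Negative' item has it.
"needle" → 3 vowels → Positive.
"llama" → 2 vowels → Negative.
"cherry" → 1 vowel → Negative.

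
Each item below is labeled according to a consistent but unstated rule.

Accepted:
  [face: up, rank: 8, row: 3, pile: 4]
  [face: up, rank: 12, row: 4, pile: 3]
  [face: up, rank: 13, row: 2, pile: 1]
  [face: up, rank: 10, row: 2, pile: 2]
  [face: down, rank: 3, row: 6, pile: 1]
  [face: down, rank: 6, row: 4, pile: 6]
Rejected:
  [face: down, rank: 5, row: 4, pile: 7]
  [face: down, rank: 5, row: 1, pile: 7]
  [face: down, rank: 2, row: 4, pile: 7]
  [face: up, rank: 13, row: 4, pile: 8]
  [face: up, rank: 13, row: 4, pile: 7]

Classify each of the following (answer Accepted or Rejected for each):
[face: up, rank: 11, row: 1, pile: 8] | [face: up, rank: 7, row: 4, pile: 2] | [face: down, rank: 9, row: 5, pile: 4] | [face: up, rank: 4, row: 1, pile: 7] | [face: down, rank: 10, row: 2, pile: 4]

Rejected, Accepted, Accepted, Rejected, Accepted

The rule appears to be: pile ≤ 6.
[face: up, rank: 11, row: 1, pile: 8] — pile = 8, hence Rejected. [face: up, rank: 7, row: 4, pile: 2] — pile = 2, hence Accepted. [face: down, rank: 9, row: 5, pile: 4] — pile = 4, hence Accepted. [face: up, rank: 4, row: 1, pile: 7] — pile = 7, hence Rejected. [face: down, rank: 10, row: 2, pile: 4] — pile = 4, hence Accepted.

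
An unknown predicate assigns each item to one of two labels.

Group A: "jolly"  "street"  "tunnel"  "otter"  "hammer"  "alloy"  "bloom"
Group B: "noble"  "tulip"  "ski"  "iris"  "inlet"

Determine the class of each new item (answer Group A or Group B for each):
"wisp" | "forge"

Comparing the two groups points to one rule — has a double letter.
"wisp" → no doubled letter → Group B.
"forge" → no doubled letter → Group B.

Group B, Group B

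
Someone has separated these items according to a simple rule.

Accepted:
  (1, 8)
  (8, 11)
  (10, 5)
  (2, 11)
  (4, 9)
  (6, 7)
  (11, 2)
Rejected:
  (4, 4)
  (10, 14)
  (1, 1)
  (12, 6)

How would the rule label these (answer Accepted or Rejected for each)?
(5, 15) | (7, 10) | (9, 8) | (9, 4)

Rejected, Accepted, Accepted, Accepted

A rule that fits every label: sum is odd — true of each 'Accepted' example, false of each 'Rejected' one.
(5, 15): Rejected (5+15 = 20).
(7, 10): Accepted (7+10 = 17).
(9, 8): Accepted (9+8 = 17).
(9, 4): Accepted (9+4 = 13).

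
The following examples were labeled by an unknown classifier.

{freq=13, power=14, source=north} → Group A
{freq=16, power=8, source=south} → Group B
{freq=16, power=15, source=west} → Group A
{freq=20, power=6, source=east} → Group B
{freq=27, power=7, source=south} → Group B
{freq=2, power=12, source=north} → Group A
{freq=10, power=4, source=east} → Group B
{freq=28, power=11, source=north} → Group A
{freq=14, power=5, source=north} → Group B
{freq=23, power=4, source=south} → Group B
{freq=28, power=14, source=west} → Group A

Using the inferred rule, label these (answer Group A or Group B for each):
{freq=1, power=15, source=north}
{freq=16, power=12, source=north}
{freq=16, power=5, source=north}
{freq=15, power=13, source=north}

Group A, Group A, Group B, Group A

The classifier is using: power ≥ 11.
Group A: {freq=1, power=15, source=north}, since power = 15.
Group A: {freq=16, power=12, source=north}, since power = 12.
Group B: {freq=16, power=5, source=north}, since power = 5.
Group A: {freq=15, power=13, source=north}, since power = 13.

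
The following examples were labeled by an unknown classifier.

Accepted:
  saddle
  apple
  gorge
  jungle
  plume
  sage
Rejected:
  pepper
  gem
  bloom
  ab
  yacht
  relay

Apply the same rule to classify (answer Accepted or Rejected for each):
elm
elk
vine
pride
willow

Rejected, Rejected, Accepted, Accepted, Rejected

Rule: ends with 'e'. This holds for each 'Accepted' example and fails for each 'Rejected' one.
elm: ends with 'm' — doesn't qualify, so Rejected. elk: ends with 'k' — doesn't qualify, so Rejected. vine: ends with 'e' — satisfies this, so Accepted. pride: ends with 'e' — satisfies this, so Accepted. willow: ends with 'w' — doesn't qualify, so Rejected.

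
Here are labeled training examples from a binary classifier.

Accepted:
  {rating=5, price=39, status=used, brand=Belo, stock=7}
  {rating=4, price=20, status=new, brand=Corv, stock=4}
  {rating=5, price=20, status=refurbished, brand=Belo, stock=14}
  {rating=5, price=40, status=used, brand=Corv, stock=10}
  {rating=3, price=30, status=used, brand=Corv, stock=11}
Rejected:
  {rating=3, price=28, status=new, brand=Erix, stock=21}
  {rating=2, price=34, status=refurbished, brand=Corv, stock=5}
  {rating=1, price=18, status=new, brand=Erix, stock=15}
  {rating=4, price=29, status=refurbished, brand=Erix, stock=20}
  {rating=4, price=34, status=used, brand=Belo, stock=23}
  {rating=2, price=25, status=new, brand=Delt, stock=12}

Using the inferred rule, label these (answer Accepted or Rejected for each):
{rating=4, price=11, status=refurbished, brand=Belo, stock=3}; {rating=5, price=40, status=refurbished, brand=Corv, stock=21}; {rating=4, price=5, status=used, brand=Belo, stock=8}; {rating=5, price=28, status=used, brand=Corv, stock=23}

The distinguishing property — rating ≥ 3 AND stock ≤ 14 — holds for all the 'Accepted' cases and none of the 'Rejected' cases.
{rating=4, price=11, status=refurbished, brand=Belo, stock=3}: Accepted (rating = 4, stock = 3). {rating=5, price=40, status=refurbished, brand=Corv, stock=21}: Rejected (rating = 5, stock = 21). {rating=4, price=5, status=used, brand=Belo, stock=8}: Accepted (rating = 4, stock = 8). {rating=5, price=28, status=used, brand=Corv, stock=23}: Rejected (rating = 5, stock = 23).

Accepted, Rejected, Accepted, Rejected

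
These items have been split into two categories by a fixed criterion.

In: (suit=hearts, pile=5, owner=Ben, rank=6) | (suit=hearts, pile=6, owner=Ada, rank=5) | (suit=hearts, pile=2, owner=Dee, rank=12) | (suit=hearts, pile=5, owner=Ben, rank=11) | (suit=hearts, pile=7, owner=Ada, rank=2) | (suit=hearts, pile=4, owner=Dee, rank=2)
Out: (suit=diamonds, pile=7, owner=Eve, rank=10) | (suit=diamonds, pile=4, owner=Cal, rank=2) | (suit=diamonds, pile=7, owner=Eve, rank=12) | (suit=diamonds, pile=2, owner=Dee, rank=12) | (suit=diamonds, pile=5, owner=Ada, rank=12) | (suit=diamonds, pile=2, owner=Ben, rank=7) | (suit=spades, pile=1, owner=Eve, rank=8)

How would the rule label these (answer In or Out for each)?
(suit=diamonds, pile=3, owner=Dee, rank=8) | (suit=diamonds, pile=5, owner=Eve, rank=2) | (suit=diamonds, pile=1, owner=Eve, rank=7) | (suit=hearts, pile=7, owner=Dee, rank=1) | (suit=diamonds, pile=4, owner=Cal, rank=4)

Out, Out, Out, In, Out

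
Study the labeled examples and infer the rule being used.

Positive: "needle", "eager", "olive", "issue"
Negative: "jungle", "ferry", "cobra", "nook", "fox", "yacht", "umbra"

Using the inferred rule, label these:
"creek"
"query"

Negative, Negative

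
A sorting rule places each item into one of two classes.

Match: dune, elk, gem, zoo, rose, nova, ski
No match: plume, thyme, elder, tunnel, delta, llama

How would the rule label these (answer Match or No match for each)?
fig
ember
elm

Match, No match, Match

One predicate separates the groups cleanly: length ≤ 4.
fig → length 3 → Match.
ember → length 5 → No match.
elm → length 3 → Match.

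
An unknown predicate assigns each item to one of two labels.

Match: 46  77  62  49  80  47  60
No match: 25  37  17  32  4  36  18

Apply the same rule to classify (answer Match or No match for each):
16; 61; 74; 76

No match, Match, Match, Match

All 'Match' examples share one property — at least 46 — and every 'No match' example lacks it.
No match: 16, since 16 < 46.
Match: 61, since 61 ≥ 46.
Match: 74, since 74 ≥ 46.
Match: 76, since 76 ≥ 46.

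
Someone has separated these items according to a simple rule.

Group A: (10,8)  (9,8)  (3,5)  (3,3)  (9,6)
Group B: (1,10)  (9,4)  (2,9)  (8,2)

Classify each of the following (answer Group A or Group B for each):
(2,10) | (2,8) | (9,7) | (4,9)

Group B, Group B, Group A, Group B

The common property of the 'Group A' items is: |first − second| ≤ 3. No 'Group B' item has it.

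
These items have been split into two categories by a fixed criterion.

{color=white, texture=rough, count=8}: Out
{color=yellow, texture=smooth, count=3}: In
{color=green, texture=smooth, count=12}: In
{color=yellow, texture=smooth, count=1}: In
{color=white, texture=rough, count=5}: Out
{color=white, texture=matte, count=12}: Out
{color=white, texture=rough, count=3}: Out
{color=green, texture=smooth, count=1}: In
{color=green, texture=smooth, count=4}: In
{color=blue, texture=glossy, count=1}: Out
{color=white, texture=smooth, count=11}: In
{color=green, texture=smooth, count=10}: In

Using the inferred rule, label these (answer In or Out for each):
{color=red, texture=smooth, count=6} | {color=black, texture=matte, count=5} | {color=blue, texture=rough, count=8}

In, Out, Out

The rule appears to be: texture is smooth.
{color=red, texture=smooth, count=6}: texture is smooth — meets the rule, so In. {color=black, texture=matte, count=5}: texture is matte — does not satisfy this, so Out. {color=blue, texture=rough, count=8}: texture is rough — does not satisfy this, so Out.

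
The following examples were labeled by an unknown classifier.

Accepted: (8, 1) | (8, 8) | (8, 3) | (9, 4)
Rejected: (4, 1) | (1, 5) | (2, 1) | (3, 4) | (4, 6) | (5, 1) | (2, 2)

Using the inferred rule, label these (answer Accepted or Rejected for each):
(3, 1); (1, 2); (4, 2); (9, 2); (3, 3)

Rejected, Rejected, Rejected, Accepted, Rejected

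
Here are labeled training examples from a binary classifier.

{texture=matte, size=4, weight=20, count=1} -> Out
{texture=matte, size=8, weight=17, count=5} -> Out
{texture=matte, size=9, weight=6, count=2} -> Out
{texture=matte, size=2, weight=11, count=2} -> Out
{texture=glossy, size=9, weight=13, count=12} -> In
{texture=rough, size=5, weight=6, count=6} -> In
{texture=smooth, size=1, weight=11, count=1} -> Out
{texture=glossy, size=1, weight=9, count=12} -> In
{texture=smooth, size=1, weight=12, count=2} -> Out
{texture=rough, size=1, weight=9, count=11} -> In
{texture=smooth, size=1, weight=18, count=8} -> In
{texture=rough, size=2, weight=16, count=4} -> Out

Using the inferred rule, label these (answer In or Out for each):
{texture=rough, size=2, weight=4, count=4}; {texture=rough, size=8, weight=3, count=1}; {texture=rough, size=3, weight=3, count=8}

Out, Out, In

The rule appears to be: count ≥ 6.
{texture=rough, size=2, weight=4, count=4}: count = 4 — does not satisfy this, so Out. {texture=rough, size=8, weight=3, count=1}: count = 1 — does not satisfy this, so Out. {texture=rough, size=3, weight=3, count=8}: count = 8 — qualifies, so In.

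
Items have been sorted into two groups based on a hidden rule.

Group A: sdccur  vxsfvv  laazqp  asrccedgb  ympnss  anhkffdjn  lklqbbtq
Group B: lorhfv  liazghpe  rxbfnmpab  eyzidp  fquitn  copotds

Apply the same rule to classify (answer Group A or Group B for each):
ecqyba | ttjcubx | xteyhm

Group B, Group A, Group B

Rule: has a double letter. This holds for each 'Group A' example and fails for each 'Group B' one.
Group B: ecqyba, since no doubled letter. Group A: ttjcubx, since 'tt' doubled. Group B: xteyhm, since no doubled letter.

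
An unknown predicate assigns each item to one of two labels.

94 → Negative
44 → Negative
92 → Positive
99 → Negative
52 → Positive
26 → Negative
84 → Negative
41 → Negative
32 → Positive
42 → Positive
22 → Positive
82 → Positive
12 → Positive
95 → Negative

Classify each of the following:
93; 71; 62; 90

The distinguishing property — ends in digit 2 — holds for all the 'Positive' cases and none of the 'Negative' cases.
Negative: 93, since last digit 3.
Negative: 71, since last digit 1.
Positive: 62, since last digit 2.
Negative: 90, since last digit 0.

Negative, Negative, Positive, Negative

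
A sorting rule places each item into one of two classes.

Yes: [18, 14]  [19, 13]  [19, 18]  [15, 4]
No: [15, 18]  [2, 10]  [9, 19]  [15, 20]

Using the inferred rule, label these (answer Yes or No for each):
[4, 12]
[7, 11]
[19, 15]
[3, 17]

No, No, Yes, No

The pattern is that an item is 'Yes' exactly when: first > second.
[4, 12]: 4 < 12, does not satisfy this → No.
[7, 11]: 7 < 11, does not satisfy this → No.
[19, 15]: 19 > 15, matches → Yes.
[3, 17]: 3 < 17, does not satisfy this → No.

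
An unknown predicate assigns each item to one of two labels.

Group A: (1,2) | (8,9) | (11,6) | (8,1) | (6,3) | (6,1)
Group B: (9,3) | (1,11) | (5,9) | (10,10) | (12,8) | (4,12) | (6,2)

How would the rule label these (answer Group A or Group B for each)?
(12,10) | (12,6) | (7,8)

The classifier is using: sum is odd.
(12,10): 12+10 = 22 — doesn't match, so Group B.
(12,6): 12+6 = 18 — doesn't match, so Group B.
(7,8): 7+8 = 15 — qualifies, so Group A.

Group B, Group B, Group A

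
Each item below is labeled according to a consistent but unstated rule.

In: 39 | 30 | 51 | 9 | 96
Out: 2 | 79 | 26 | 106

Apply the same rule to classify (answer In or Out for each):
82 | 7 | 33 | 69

Out, Out, In, In

The distinguishing property — multiple of 3 — holds for all the 'In' cases and none of the 'Out' cases.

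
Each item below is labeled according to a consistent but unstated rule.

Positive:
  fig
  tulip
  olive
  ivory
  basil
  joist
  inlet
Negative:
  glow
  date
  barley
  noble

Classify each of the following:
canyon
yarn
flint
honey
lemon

Negative, Negative, Positive, Negative, Negative

Comparing the two groups points to one rule — contains 'i'.
canyon — no 'i', hence Negative. yarn — no 'i', hence Negative. flint — has 'i', hence Positive. honey — no 'i', hence Negative. lemon — no 'i', hence Negative.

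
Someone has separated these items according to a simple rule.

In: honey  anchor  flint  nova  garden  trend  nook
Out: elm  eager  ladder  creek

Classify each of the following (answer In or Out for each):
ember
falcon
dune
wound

All 'In' examples share one property — contains 'n' — and every 'Out' example lacks it.

Out, In, In, In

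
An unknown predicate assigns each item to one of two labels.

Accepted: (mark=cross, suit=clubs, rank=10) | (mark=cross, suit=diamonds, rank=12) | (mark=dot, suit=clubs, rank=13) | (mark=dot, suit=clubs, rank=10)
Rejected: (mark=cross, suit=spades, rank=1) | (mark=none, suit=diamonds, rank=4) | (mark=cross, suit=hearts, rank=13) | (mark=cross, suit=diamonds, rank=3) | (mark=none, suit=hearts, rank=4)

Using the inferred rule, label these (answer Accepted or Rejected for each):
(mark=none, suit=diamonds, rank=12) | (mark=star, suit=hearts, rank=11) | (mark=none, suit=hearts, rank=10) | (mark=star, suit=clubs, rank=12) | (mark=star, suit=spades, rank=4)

The pattern is that an item is 'Accepted' exactly when: suit is clubs OR rank = 12.

Accepted, Rejected, Rejected, Accepted, Rejected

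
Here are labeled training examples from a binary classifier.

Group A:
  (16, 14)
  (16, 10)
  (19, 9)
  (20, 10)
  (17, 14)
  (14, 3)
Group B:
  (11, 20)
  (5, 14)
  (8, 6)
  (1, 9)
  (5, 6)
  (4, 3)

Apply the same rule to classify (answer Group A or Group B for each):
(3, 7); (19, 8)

Group B, Group A

The rule appears to be: first ≥ 14.
(3, 7) — first 3, hence Group B.
(19, 8) — first 19, hence Group A.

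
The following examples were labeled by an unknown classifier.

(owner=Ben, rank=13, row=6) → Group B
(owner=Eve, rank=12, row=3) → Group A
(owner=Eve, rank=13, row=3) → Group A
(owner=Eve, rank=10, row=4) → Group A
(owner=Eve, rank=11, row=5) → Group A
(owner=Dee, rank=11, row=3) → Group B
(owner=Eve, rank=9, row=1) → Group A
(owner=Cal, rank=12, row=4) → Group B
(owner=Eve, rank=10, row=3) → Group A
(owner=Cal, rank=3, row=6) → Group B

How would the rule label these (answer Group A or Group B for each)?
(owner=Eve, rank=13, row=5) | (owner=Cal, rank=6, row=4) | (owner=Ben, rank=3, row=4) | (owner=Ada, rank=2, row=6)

Group A, Group B, Group B, Group B

The distinguishing property — owner is Eve — holds for all the 'Group A' cases and none of the 'Group B' cases.
(owner=Eve, rank=13, row=5): Group A (owner is Eve).
(owner=Cal, rank=6, row=4): Group B (owner is Cal).
(owner=Ben, rank=3, row=4): Group B (owner is Ben).
(owner=Ada, rank=2, row=6): Group B (owner is Ada).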